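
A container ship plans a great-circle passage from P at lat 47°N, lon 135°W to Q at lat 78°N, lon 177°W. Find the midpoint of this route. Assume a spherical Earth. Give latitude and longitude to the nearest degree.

≈ lat 64°N, lon 144°W

From cos δ = sin φ₁ sin φ₂ + cos φ₁ cos φ₂ cos Δλ, the central angle is δ ≈ 0.608 rad (34.8°).
Interpolate at f = 1/2 with slerp weights a = sin((1−f)δ)/sin δ ≈ 0.524, b = sin(fδ)/sin δ ≈ 0.524.
p = a·p₁ + b·p₂ ≈ (-0.362, -0.258, 0.896); φ = arcsin(p_z) ≈ 63.62°, λ = atan2(p_y, p_x) ≈ -144.44°.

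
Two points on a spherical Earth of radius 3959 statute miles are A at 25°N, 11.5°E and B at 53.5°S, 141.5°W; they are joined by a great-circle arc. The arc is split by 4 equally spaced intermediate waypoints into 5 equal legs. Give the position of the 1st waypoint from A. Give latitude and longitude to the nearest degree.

The haversine formula gives a central angle δ ≈ 2.532 rad (145.1°) between the endpoints.
Interpolate at f = 1/5 with slerp weights a = sin((1−f)δ)/sin δ ≈ 1.570, b = sin(fδ)/sin δ ≈ 0.848.
p = a·p₁ + b·p₂ ≈ (0.999, -0.030, -0.018); φ = arcsin(p_z) ≈ -1.03°, λ = atan2(p_y, p_x) ≈ -1.73°.

≈ 1°S, 2°W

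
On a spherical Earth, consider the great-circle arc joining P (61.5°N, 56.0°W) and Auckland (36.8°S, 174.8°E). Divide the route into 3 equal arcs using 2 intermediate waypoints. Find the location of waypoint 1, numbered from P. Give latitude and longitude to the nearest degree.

≈ (44°N, 133°W)

The haversine formula gives a central angle δ ≈ 2.446 rad (140.2°) between the endpoints.
Interpolate at f = 1/3 with slerp weights a = sin((1−f)δ)/sin δ ≈ 1.558, b = sin(fδ)/sin δ ≈ 1.137.
p = a·p₁ + b·p₂ ≈ (-0.491, -0.534, 0.689); φ = arcsin(p_z) ≈ 43.52°, λ = atan2(p_y, p_x) ≈ -132.57°.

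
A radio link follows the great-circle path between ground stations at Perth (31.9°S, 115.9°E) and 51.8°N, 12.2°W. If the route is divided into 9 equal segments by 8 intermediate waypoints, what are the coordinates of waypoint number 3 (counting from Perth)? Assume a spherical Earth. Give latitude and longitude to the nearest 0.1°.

≈ 3.1°N, 84.6°E

Convert each endpoint to a unit vector on the sphere (x = cos φ cos λ, y = cos φ sin λ, z = sin φ).
The central angle between the endpoints is δ = arccos(p₁·p₂) ≈ 2.403 rad (137.7°).
Interpolate at f = 3/9 with slerp weights a = sin((1−f)δ)/sin δ ≈ 1.484, b = sin(fδ)/sin δ ≈ 1.066.
p = a·p₁ + b·p₂ ≈ (0.094, 0.994, 0.054); φ = arcsin(p_z) ≈ 3.07°, λ = atan2(p_y, p_x) ≈ 84.60°.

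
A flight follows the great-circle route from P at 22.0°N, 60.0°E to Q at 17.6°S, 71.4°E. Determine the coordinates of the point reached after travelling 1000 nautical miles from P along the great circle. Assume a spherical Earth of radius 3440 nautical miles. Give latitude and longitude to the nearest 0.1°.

≈ 6.0°N, 64.7°E

The haversine formula gives a central angle δ ≈ 0.718 rad (41.1°) between the endpoints. The total great-circle distance is δ·R ≈ 0.718 × 3440 ≈ 2470 nmi, so the target fraction is f = 1000/2470 ≈ 0.405.
Interpolate at f ≈ 0.405 with slerp weights a = sin((1−f)δ)/sin δ ≈ 0.630, b = sin(fδ)/sin δ ≈ 0.436.
p = a·p₁ + b·p₂ ≈ (0.424, 0.899, 0.104); φ = arcsin(p_z) ≈ 5.99°, λ = atan2(p_y, p_x) ≈ 64.73°.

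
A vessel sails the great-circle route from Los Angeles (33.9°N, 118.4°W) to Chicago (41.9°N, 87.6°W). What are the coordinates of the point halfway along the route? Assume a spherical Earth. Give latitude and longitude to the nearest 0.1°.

≈ (38.9°N, 103.9°W)

Convert each endpoint to a unit vector on the sphere (x = cos φ cos λ, y = cos φ sin λ, z = sin φ).
The central angle between the endpoints is δ = arccos(p₁·p₂) ≈ 0.444 rad (25.4°).
Interpolate at f = 1/2 with slerp weights a = sin((1−f)δ)/sin δ ≈ 0.513, b = sin(fδ)/sin δ ≈ 0.513.
p = a·p₁ + b·p₂ ≈ (-0.186, -0.755, 0.628); φ = arcsin(p_z) ≈ 38.92°, λ = atan2(p_y, p_x) ≈ -103.86°.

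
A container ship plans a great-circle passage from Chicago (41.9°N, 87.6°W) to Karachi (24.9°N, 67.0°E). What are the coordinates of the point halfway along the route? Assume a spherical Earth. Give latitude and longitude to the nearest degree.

≈ (70°N, 13°E)

From cos δ = sin φ₁ sin φ₂ + cos φ₁ cos φ₂ cos Δλ, the central angle is δ ≈ 1.906 rad (109.2°).
Interpolate at f = 1/2 with slerp weights a = sin((1−f)δ)/sin δ ≈ 0.863, b = sin(fδ)/sin δ ≈ 0.863.
p = a·p₁ + b·p₂ ≈ (0.333, 0.079, 0.940); φ = arcsin(p_z) ≈ 70.00°, λ = atan2(p_y, p_x) ≈ 13.32°.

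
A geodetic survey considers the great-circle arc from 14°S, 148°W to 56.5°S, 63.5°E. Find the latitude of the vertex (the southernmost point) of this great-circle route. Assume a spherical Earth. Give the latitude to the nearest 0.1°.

≈ 73.2°S

The great circle lies in the plane with unit normal n̂ = (p₁ × p₂)/|p₁ × p₂|.
Here n̂_z ≈ -0.289; the vertex latitude is φ_max = arccos|n̂_z| ≈ 73.2°.
Check via Clairaut: cos φ_max = |cos φ₁| · sin C = cos(14.0°)·sin(162.6°) ≈ 0.289, again giving ≈ 73.2°.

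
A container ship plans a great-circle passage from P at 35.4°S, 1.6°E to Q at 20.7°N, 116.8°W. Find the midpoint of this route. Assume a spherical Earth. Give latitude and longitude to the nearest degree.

The haversine formula gives a central angle δ ≈ 2.174 rad (124.6°) between the endpoints.
Interpolate at f = 1/2 with slerp weights a = sin((1−f)δ)/sin δ ≈ 1.075, b = sin(fδ)/sin δ ≈ 1.075.
p = a·p₁ + b·p₂ ≈ (0.423, -0.873, -0.243); φ = arcsin(p_z) ≈ -14.05°, λ = atan2(p_y, p_x) ≈ -64.18°.

≈ 14°S, 64°W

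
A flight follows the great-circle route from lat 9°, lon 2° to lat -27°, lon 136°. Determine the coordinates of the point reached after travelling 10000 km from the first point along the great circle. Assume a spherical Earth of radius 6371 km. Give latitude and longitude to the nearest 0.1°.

Convert each endpoint to a unit vector on the sphere (x = cos φ cos λ, y = cos φ sin λ, z = sin φ).
The central angle between the endpoints is δ = arccos(p₁·p₂) ≈ 2.322 rad (133.0°). The total great-circle distance is δ·R ≈ 2.322 × 6371 ≈ 14792 km, so the target fraction is f = 10000/14792 ≈ 0.676.
Interpolate at f ≈ 0.676 with slerp weights a = sin((1−f)δ)/sin δ ≈ 0.935, b = sin(fδ)/sin δ ≈ 1.368.
p = a·p₁ + b·p₂ ≈ (0.046, 0.879, -0.475); φ = arcsin(p_z) ≈ -28.35°, λ = atan2(p_y, p_x) ≈ 87.02°.

≈ lat -28.3°, lon 87.0°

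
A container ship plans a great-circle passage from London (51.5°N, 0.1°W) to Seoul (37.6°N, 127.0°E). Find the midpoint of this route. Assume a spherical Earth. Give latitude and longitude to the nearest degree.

≈ (65°N, 77°E)

Write both endpoints as unit vectors p₁, p₂ with components (cos φ cos λ, cos φ sin λ, sin φ).
The central angle between the endpoints is δ = arccos(p₁·p₂) ≈ 1.390 rad (79.6°).
Interpolate at f = 1/2 with slerp weights a = sin((1−f)δ)/sin δ ≈ 0.651, b = sin(fδ)/sin δ ≈ 0.651.
p = a·p₁ + b·p₂ ≈ (0.095, 0.411, 0.907); φ = arcsin(p_z) ≈ 65.04°, λ = atan2(p_y, p_x) ≈ 77.01°.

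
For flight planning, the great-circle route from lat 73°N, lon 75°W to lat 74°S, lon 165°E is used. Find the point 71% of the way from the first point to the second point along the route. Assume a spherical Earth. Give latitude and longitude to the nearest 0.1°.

≈ lat 34.1°S, lon 141.8°W

Convert each endpoint to a unit vector on the sphere (x = cos φ cos λ, y = cos φ sin λ, z = sin φ).
The central angle between the endpoints is δ = arccos(p₁·p₂) ≈ 2.856 rad (163.6°).
Interpolate at f = 0.71 with slerp weights a = sin((1−f)δ)/sin δ ≈ 2.617, b = sin(fδ)/sin δ ≈ 3.187.
p = a·p₁ + b·p₂ ≈ (-0.651, -0.512, -0.561); φ = arcsin(p_z) ≈ -34.14°, λ = atan2(p_y, p_x) ≈ -141.81°.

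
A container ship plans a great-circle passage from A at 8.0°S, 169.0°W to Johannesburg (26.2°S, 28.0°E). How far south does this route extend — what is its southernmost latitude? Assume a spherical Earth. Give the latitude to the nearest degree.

The great circle lies in the plane with unit normal n̂ = (p₁ × p₂)/|p₁ × p₂|.
Here n̂_z ≈ -0.422; the vertex latitude is φ_max = arccos|n̂_z| ≈ 65.0°.
Check via Clairaut: cos φ_max = |cos φ₁| · sin C = cos(8.0°)·sin(154.8°) ≈ 0.422, again giving ≈ 65.0°.

≈ 65°S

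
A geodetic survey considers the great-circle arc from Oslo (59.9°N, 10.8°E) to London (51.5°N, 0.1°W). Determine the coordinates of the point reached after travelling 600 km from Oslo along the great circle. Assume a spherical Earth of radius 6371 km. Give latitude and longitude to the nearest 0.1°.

≈ 55.7°N, 4.5°E

From cos δ = sin φ₁ sin φ₂ + cos φ₁ cos φ₂ cos Δλ, the central angle is δ ≈ 0.181 rad (10.4°). The total great-circle distance is δ·R ≈ 0.181 × 6371 ≈ 1154 km, so the target fraction is f = 600/1154 ≈ 0.520.
Interpolate at f ≈ 0.520 with slerp weights a = sin((1−f)δ)/sin δ ≈ 0.482, b = sin(fδ)/sin δ ≈ 0.522.
p = a·p₁ + b·p₂ ≈ (0.562, 0.045, 0.826); φ = arcsin(p_z) ≈ 55.65°, λ = atan2(p_y, p_x) ≈ 4.55°.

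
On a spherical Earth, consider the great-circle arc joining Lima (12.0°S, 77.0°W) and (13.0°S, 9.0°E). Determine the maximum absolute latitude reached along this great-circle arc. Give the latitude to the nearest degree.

The great circle lies in the plane with unit normal n̂ = (p₁ × p₂)/|p₁ × p₂|.
Here n̂_z ≈ +0.957; the vertex latitude is φ_max = arccos|n̂_z| ≈ 16.9°.
Check via Clairaut: cos φ_max = |cos φ₁| · sin C = cos(12.0°)·sin(102.0°) ≈ 0.957, again giving ≈ 16.9°.

≈ 17°S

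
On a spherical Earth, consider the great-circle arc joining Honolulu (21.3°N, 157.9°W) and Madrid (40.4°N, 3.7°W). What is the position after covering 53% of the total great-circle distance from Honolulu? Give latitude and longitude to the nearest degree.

≈ 69°N, 96°W

Convert each endpoint to a unit vector on the sphere (x = cos φ cos λ, y = cos φ sin λ, z = sin φ).
The central angle between the endpoints is δ = arccos(p₁·p₂) ≈ 1.986 rad (113.8°).
Interpolate at f = 0.53 with slerp weights a = sin((1−f)δ)/sin δ ≈ 0.878, b = sin(fδ)/sin δ ≈ 0.949.
p = a·p₁ + b·p₂ ≈ (-0.037, -0.355, 0.934); φ = arcsin(p_z) ≈ 69.12°, λ = atan2(p_y, p_x) ≈ -95.91°.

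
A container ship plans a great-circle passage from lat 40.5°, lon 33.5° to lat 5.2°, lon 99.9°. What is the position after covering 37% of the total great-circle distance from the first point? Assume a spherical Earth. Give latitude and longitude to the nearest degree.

≈ lat 31°, lon 63°

The haversine formula gives a central angle δ ≈ 1.200 rad (68.8°) between the endpoints.
Interpolate at f = 0.37 with slerp weights a = sin((1−f)δ)/sin δ ≈ 0.736, b = sin(fδ)/sin δ ≈ 0.461.
p = a·p₁ + b·p₂ ≈ (0.388, 0.761, 0.520); φ = arcsin(p_z) ≈ 31.32°, λ = atan2(p_y, p_x) ≈ 63.00°.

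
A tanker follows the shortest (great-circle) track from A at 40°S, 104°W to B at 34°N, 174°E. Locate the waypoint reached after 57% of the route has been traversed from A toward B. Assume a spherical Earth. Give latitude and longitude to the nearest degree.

≈ 2°N, 152°W

The haversine formula gives a central angle δ ≈ 1.845 rad (105.7°) between the endpoints.
Interpolate at f = 0.57 with slerp weights a = sin((1−f)δ)/sin δ ≈ 0.741, b = sin(fδ)/sin δ ≈ 0.902.
p = a·p₁ + b·p₂ ≈ (-0.881, -0.472, 0.028); φ = arcsin(p_z) ≈ 1.63°, λ = atan2(p_y, p_x) ≈ -151.81°.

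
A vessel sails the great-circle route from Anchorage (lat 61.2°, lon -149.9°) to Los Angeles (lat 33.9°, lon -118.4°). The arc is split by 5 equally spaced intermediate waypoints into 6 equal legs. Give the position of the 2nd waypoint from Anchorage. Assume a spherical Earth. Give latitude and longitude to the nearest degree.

Write both endpoints as unit vectors p₁, p₂ with components (cos φ cos λ, cos φ sin λ, sin φ).
The central angle between the endpoints is δ = arccos(p₁·p₂) ≈ 0.592 rad (33.9°).
Interpolate at f = 2/6 with slerp weights a = sin((1−f)δ)/sin δ ≈ 0.689, b = sin(fδ)/sin δ ≈ 0.351.
p = a·p₁ + b·p₂ ≈ (-0.426, -0.423, 0.800); φ = arcsin(p_z) ≈ 53.11°, λ = atan2(p_y, p_x) ≈ -135.19°.

≈ lat 53°, lon -135°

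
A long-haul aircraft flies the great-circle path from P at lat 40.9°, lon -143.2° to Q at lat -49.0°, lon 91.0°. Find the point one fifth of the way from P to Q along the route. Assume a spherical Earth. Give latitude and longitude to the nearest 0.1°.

Write both endpoints as unit vectors p₁, p₂ with components (cos φ cos λ, cos φ sin λ, sin φ).
The central angle between the endpoints is δ = arccos(p₁·p₂) ≈ 2.472 rad (141.6°).
Interpolate at f = 1/5 with slerp weights a = sin((1−f)δ)/sin δ ≈ 1.480, b = sin(fδ)/sin δ ≈ 0.765.
p = a·p₁ + b·p₂ ≈ (-0.904, -0.168, 0.392); φ = arcsin(p_z) ≈ 23.07°, λ = atan2(p_y, p_x) ≈ -169.45°.

≈ lat 23.1°, lon -169.5°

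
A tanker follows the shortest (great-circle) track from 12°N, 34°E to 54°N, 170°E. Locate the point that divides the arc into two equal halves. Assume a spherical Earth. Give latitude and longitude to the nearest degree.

Write both endpoints as unit vectors p₁, p₂ with components (cos φ cos λ, cos φ sin λ, sin φ).
The central angle between the endpoints is δ = arccos(p₁·p₂) ≈ 1.819 rad (104.2°).
Interpolate at f = 1/2 with slerp weights a = sin((1−f)δ)/sin δ ≈ 0.814, b = sin(fδ)/sin δ ≈ 0.814.
p = a·p₁ + b·p₂ ≈ (0.189, 0.528, 0.828); φ = arcsin(p_z) ≈ 55.87°, λ = atan2(p_y, p_x) ≈ 70.33°.

≈ 56°N, 70°E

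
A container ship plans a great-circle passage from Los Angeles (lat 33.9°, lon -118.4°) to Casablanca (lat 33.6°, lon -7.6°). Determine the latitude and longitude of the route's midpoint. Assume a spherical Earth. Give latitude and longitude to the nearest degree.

Convert each endpoint to a unit vector on the sphere (x = cos φ cos λ, y = cos φ sin λ, z = sin φ).
The central angle between the endpoints is δ = arccos(p₁·p₂) ≈ 1.508 rad (86.4°).
Interpolate at f = 1/2 with slerp weights a = sin((1−f)δ)/sin δ ≈ 0.686, b = sin(fδ)/sin δ ≈ 0.686.
p = a·p₁ + b·p₂ ≈ (0.295, -0.576, 0.762); φ = arcsin(p_z) ≈ 49.64°, λ = atan2(p_y, p_x) ≈ -62.85°.

≈ lat 50°, lon -63°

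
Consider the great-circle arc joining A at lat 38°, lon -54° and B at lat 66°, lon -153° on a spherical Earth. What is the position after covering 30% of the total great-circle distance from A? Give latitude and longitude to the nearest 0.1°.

From cos δ = sin φ₁ sin φ₂ + cos φ₁ cos φ₂ cos Δλ, the central angle is δ ≈ 1.033 rad (59.2°).
Interpolate at f = 0.30 with slerp weights a = sin((1−f)δ)/sin δ ≈ 0.770, b = sin(fδ)/sin δ ≈ 0.355.
p = a·p₁ + b·p₂ ≈ (0.228, -0.557, 0.799); φ = arcsin(p_z) ≈ 53.01°, λ = atan2(p_y, p_x) ≈ -67.71°.

≈ lat 53.0°, lon -67.7°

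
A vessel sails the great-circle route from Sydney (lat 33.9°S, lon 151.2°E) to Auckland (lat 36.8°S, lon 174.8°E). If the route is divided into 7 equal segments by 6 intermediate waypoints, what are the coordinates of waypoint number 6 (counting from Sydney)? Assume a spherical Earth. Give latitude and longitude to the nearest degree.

≈ lat 37°S, lon 171°E

Write both endpoints as unit vectors p₁, p₂ with components (cos φ cos λ, cos φ sin λ, sin φ).
The central angle between the endpoints is δ = arccos(p₁·p₂) ≈ 0.339 rad (19.4°).
Interpolate at f = 6/7 with slerp weights a = sin((1−f)δ)/sin δ ≈ 0.146, b = sin(fδ)/sin δ ≈ 0.862.
p = a·p₁ + b·p₂ ≈ (-0.793, 0.121, -0.597); φ = arcsin(p_z) ≈ -36.67°, λ = atan2(p_y, p_x) ≈ 171.34°.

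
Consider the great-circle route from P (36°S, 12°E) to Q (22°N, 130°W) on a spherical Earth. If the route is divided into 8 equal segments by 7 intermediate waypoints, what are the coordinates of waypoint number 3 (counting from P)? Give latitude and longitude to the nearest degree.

Write both endpoints as unit vectors p₁, p₂ with components (cos φ cos λ, cos φ sin λ, sin φ).
The central angle between the endpoints is δ = arccos(p₁·p₂) ≈ 2.517 rad (144.2°).
Interpolate at f = 3/8 with slerp weights a = sin((1−f)δ)/sin δ ≈ 1.710, b = sin(fδ)/sin δ ≈ 1.385.
p = a·p₁ + b·p₂ ≈ (0.528, -0.696, -0.486); φ = arcsin(p_z) ≈ -29.11°, λ = atan2(p_y, p_x) ≈ -52.82°.

≈ (29°S, 53°W)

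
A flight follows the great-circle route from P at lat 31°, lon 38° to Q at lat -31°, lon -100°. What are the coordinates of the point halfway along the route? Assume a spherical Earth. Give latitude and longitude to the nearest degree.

≈ lat 0°, lon -31°

Write both endpoints as unit vectors p₁, p₂ with components (cos φ cos λ, cos φ sin λ, sin φ).
The central angle between the endpoints is δ = arccos(p₁·p₂) ≈ 2.517 rad (144.2°).
Interpolate at f = 1/2 with slerp weights a = sin((1−f)δ)/sin δ ≈ 1.628, b = sin(fδ)/sin δ ≈ 1.628.
p = a·p₁ + b·p₂ ≈ (0.857, -0.515, 0.000); φ = arcsin(p_z) ≈ 0.00°, λ = atan2(p_y, p_x) ≈ -31.00°.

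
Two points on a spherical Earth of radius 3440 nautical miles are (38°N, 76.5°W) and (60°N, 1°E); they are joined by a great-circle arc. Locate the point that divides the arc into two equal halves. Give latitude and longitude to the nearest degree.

≈ (55°N, 48°W)

Write both endpoints as unit vectors p₁, p₂ with components (cos φ cos λ, cos φ sin λ, sin φ).
The central angle between the endpoints is δ = arccos(p₁·p₂) ≈ 0.904 rad (51.8°).
Interpolate at f = 1/2 with slerp weights a = sin((1−f)δ)/sin δ ≈ 0.556, b = sin(fδ)/sin δ ≈ 0.556.
p = a·p₁ + b·p₂ ≈ (0.380, -0.421, 0.824); φ = arcsin(p_z) ≈ 55.44°, λ = atan2(p_y, p_x) ≈ -47.92°.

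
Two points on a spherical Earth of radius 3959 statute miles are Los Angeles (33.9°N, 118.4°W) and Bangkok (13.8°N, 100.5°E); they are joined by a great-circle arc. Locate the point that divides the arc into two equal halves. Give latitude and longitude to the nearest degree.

Convert each endpoint to a unit vector on the sphere (x = cos φ cos λ, y = cos φ sin λ, z = sin φ).
The central angle between the endpoints is δ = arccos(p₁·p₂) ≈ 2.088 rad (119.6°).
Interpolate at f = 1/2 with slerp weights a = sin((1−f)δ)/sin δ ≈ 0.994, b = sin(fδ)/sin δ ≈ 0.994.
p = a·p₁ + b·p₂ ≈ (-0.568, 0.223, 0.792); φ = arcsin(p_z) ≈ 52.35°, λ = atan2(p_y, p_x) ≈ 158.54°.

≈ (52°N, 159°E)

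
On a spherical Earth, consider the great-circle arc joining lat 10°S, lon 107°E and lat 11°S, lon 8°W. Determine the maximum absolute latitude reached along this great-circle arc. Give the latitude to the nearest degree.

The great circle lies in the plane with unit normal n̂ = (p₁ × p₂)/|p₁ × p₂|.
Here n̂_z ≈ -0.945; the vertex latitude is φ_max = arccos|n̂_z| ≈ 19.0°.

≈ 19°S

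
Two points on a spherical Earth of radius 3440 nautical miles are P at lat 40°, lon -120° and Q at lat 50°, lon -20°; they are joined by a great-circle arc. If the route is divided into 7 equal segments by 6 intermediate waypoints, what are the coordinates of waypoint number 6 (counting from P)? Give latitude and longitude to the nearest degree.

≈ lat 55°, lon -34°

The haversine formula gives a central angle δ ≈ 1.152 rad (66.0°) between the endpoints.
Interpolate at f = 6/7 with slerp weights a = sin((1−f)δ)/sin δ ≈ 0.179, b = sin(fδ)/sin δ ≈ 0.914.
p = a·p₁ + b·p₂ ≈ (0.483, -0.320, 0.815); φ = arcsin(p_z) ≈ 54.59°, λ = atan2(p_y, p_x) ≈ -33.50°.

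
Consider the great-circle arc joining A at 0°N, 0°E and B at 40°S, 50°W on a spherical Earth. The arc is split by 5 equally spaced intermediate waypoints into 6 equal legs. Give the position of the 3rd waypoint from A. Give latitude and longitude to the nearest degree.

From cos δ = sin φ₁ sin φ₂ + cos φ₁ cos φ₂ cos Δλ, the central angle is δ ≈ 1.056 rad (60.5°).
Interpolate at f = 3/6 with slerp weights a = sin((1−f)δ)/sin δ ≈ 0.579, b = sin(fδ)/sin δ ≈ 0.579.
p = a·p₁ + b·p₂ ≈ (0.864, -0.340, -0.372); φ = arcsin(p_z) ≈ -21.84°, λ = atan2(p_y, p_x) ≈ -21.47°.

≈ 22°S, 21°W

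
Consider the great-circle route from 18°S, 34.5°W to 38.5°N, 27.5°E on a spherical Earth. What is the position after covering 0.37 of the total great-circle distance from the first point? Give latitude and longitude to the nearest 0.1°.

≈ 4.1°N, 14.0°W

Convert each endpoint to a unit vector on the sphere (x = cos φ cos λ, y = cos φ sin λ, z = sin φ).
The central angle between the endpoints is δ = arccos(p₁·p₂) ≈ 1.413 rad (81.0°).
Interpolate at f = 0.37 with slerp weights a = sin((1−f)δ)/sin δ ≈ 0.787, b = sin(fδ)/sin δ ≈ 0.506.
p = a·p₁ + b·p₂ ≈ (0.968, -0.241, 0.072); φ = arcsin(p_z) ≈ 4.10°, λ = atan2(p_y, p_x) ≈ -14.00°.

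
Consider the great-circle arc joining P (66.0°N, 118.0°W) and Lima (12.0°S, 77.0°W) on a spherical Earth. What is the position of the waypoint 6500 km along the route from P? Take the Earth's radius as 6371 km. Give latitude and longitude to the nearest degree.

Write both endpoints as unit vectors p₁, p₂ with components (cos φ cos λ, cos φ sin λ, sin φ).
The central angle between the endpoints is δ = arccos(p₁·p₂) ≈ 1.460 rad (83.7°). The total great-circle distance is δ·R ≈ 1.460 × 6371 ≈ 9303 km, so the target fraction is f = 6500/9303 ≈ 0.699.
Interpolate at f ≈ 0.699 with slerp weights a = sin((1−f)δ)/sin δ ≈ 0.429, b = sin(fδ)/sin δ ≈ 0.857.
p = a·p₁ + b·p₂ ≈ (0.107, -0.971, 0.213); φ = arcsin(p_z) ≈ 12.31°, λ = atan2(p_y, p_x) ≈ -83.72°.

≈ (12°N, 84°W)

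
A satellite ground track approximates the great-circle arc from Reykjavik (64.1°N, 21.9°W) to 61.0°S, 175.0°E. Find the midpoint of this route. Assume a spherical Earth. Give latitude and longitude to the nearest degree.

≈ 10°N, 123°W

The haversine formula gives a central angle δ ≈ 2.996 rad (171.6°) between the endpoints.
Interpolate at f = 1/2 with slerp weights a = sin((1−f)δ)/sin δ ≈ 6.865, b = sin(fδ)/sin δ ≈ 6.865.
p = a·p₁ + b·p₂ ≈ (-0.533, -0.828, 0.171); φ = arcsin(p_z) ≈ 9.86°, λ = atan2(p_y, p_x) ≈ -122.77°.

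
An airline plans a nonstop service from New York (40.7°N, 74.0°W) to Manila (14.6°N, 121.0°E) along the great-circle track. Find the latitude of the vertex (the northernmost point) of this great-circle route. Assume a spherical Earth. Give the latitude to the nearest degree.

The great circle lies in the plane with unit normal n̂ = (p₁ × p₂)/|p₁ × p₂|.
Here n̂_z ≈ -0.226; the vertex latitude is φ_max = arccos|n̂_z| ≈ 76.9°.

≈ 77°N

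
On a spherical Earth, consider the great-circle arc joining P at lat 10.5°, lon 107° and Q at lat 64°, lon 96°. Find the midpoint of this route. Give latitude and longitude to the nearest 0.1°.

≈ lat 37.4°, lon 103.6°

Convert each endpoint to a unit vector on the sphere (x = cos φ cos λ, y = cos φ sin λ, z = sin φ).
The central angle between the endpoints is δ = arccos(p₁·p₂) ≈ 0.944 rad (54.1°).
Interpolate at f = 1/2 with slerp weights a = sin((1−f)δ)/sin δ ≈ 0.561, b = sin(fδ)/sin δ ≈ 0.561.
p = a·p₁ + b·p₂ ≈ (-0.187, 0.773, 0.607); φ = arcsin(p_z) ≈ 37.36°, λ = atan2(p_y, p_x) ≈ 103.61°.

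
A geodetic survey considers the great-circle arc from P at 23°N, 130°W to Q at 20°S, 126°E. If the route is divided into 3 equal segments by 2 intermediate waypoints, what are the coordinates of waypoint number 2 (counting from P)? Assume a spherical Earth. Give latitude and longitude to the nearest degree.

From cos δ = sin φ₁ sin φ₂ + cos φ₁ cos φ₂ cos Δλ, the central angle is δ ≈ 1.921 rad (110.1°).
Interpolate at f = 2/3 with slerp weights a = sin((1−f)δ)/sin δ ≈ 0.636, b = sin(fδ)/sin δ ≈ 1.020.
p = a·p₁ + b·p₂ ≈ (-0.940, 0.327, -0.100); φ = arcsin(p_z) ≈ -5.76°, λ = atan2(p_y, p_x) ≈ 160.81°.

≈ 6°S, 161°E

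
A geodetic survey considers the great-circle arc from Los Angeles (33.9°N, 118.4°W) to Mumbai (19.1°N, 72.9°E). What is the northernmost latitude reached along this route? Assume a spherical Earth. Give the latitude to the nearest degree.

≈ 79°N

The great circle lies in the plane with unit normal n̂ = (p₁ × p₂)/|p₁ × p₂|.
Here n̂_z ≈ -0.190; the vertex latitude is φ_max = arccos|n̂_z| ≈ 79.1°.
Check via Clairaut: cos φ_max = |cos φ₁| · sin C = cos(33.9°)·sin(13.2°) ≈ 0.190, again giving ≈ 79.1°.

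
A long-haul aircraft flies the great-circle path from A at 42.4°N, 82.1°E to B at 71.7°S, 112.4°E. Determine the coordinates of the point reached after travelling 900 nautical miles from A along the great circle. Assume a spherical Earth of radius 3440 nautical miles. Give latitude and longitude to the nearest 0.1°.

Write both endpoints as unit vectors p₁, p₂ with components (cos φ cos λ, cos φ sin λ, sin φ).
The central angle between the endpoints is δ = arccos(p₁·p₂) ≈ 2.026 rad (116.1°). The total great-circle distance is δ·R ≈ 2.026 × 3440 ≈ 6971 nmi, so the target fraction is f = 900/6971 ≈ 0.129.
Interpolate at f ≈ 0.129 with slerp weights a = sin((1−f)δ)/sin δ ≈ 1.093, b = sin(fδ)/sin δ ≈ 0.288.
p = a·p₁ + b·p₂ ≈ (0.076, 0.883, 0.463); φ = arcsin(p_z) ≈ 27.60°, λ = atan2(p_y, p_x) ≈ 85.05°.

≈ 27.6°N, 85.1°E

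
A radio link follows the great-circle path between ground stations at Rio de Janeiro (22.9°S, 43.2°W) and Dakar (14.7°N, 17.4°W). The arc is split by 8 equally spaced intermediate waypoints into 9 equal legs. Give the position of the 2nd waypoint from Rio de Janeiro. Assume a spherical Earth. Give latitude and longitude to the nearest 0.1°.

From cos δ = sin φ₁ sin φ₂ + cos φ₁ cos φ₂ cos Δλ, the central angle is δ ≈ 0.791 rad (45.3°).
Interpolate at f = 2/9 with slerp weights a = sin((1−f)δ)/sin δ ≈ 0.812, b = sin(fδ)/sin δ ≈ 0.246.
p = a·p₁ + b·p₂ ≈ (0.772, -0.583, -0.253); φ = arcsin(p_z) ≈ -14.68°, λ = atan2(p_y, p_x) ≈ -37.06°.

≈ 14.7°S, 37.1°W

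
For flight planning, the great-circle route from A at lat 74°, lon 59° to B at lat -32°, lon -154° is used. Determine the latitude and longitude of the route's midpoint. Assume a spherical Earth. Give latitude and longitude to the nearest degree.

Write both endpoints as unit vectors p₁, p₂ with components (cos φ cos λ, cos φ sin λ, sin φ).
The central angle between the endpoints is δ = arccos(p₁·p₂) ≈ 2.354 rad (134.9°).
Interpolate at f = 1/2 with slerp weights a = sin((1−f)δ)/sin δ ≈ 1.303, b = sin(fδ)/sin δ ≈ 1.303.
p = a·p₁ + b·p₂ ≈ (-0.808, -0.177, 0.562); φ = arcsin(p_z) ≈ 34.19°, λ = atan2(p_y, p_x) ≈ -167.68°.

≈ lat 34°, lon -168°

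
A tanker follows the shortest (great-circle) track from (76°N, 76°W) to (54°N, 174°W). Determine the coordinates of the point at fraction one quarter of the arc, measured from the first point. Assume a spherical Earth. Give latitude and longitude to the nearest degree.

From cos δ = sin φ₁ sin φ₂ + cos φ₁ cos φ₂ cos Δλ, the central angle is δ ≈ 0.699 rad (40.1°).
Interpolate at f = 1/4 with slerp weights a = sin((1−f)δ)/sin δ ≈ 0.778, b = sin(fδ)/sin δ ≈ 0.270.
p = a·p₁ + b·p₂ ≈ (-0.112, -0.199, 0.973); φ = arcsin(p_z) ≈ 76.78°, λ = atan2(p_y, p_x) ≈ -119.44°.

≈ (77°N, 119°W)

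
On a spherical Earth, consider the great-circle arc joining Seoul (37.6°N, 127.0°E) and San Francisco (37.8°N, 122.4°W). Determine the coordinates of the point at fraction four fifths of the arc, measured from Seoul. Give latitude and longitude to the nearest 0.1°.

≈ 47.3°N, 140.4°W

The haversine formula gives a central angle δ ≈ 1.416 rad (81.2°) between the endpoints.
Interpolate at f = 4/5 with slerp weights a = sin((1−f)δ)/sin δ ≈ 0.283, b = sin(fδ)/sin δ ≈ 0.917.
p = a·p₁ + b·p₂ ≈ (-0.523, -0.433, 0.734); φ = arcsin(p_z) ≈ 47.26°, λ = atan2(p_y, p_x) ≈ -140.41°.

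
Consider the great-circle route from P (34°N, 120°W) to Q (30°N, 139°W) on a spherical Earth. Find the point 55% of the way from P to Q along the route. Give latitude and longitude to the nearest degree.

The haversine formula gives a central angle δ ≈ 0.289 rad (16.6°) between the endpoints.
Interpolate at f = 0.55 with slerp weights a = sin((1−f)δ)/sin δ ≈ 0.455, b = sin(fδ)/sin δ ≈ 0.555.
p = a·p₁ + b·p₂ ≈ (-0.552, -0.642, 0.532); φ = arcsin(p_z) ≈ 32.15°, λ = atan2(p_y, p_x) ≈ -130.66°.

≈ (32°N, 131°W)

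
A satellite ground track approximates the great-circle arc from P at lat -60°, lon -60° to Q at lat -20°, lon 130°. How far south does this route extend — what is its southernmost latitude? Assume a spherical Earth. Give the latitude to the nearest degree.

≈ -85°

The great circle lies in the plane with unit normal n̂ = (p₁ × p₂)/|p₁ × p₂|.
Here n̂_z ≈ -0.083; the vertex latitude is φ_max = arccos|n̂_z| ≈ 85.3°.
Check via Clairaut: cos φ_max = |cos φ₁| · sin C = cos(60.0°)·sin(170.5°) ≈ 0.083, again giving ≈ 85.3°.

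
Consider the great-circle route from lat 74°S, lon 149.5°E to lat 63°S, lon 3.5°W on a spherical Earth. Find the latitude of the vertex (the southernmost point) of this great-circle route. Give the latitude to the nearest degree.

≈ 85°S

The great circle lies in the plane with unit normal n̂ = (p₁ × p₂)/|p₁ × p₂|.
Here n̂_z ≈ -0.085; the vertex latitude is φ_max = arccos|n̂_z| ≈ 85.1°.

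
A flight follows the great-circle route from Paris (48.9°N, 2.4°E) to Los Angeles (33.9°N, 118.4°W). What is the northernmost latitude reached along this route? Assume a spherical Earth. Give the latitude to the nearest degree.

The great circle lies in the plane with unit normal n̂ = (p₁ × p₂)/|p₁ × p₂|.
Here n̂_z ≈ -0.473; the vertex latitude is φ_max = arccos|n̂_z| ≈ 61.7°.
Check via Clairaut: cos φ_max = |cos φ₁| · sin C = cos(48.9°)·sin(46.1°) ≈ 0.473, again giving ≈ 61.7°.

≈ 62°N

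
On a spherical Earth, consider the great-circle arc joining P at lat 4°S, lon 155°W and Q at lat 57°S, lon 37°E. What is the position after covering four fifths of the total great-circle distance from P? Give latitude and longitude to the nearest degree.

≈ lat 79°S, lon 66°E

Write both endpoints as unit vectors p₁, p₂ with components (cos φ cos λ, cos φ sin λ, sin φ).
The central angle between the endpoints is δ = arccos(p₁·p₂) ≈ 2.063 rad (118.2°).
Interpolate at f = 4/5 with slerp weights a = sin((1−f)δ)/sin δ ≈ 0.455, b = sin(fδ)/sin δ ≈ 1.131.
p = a·p₁ + b·p₂ ≈ (0.081, 0.179, -0.981); φ = arcsin(p_z) ≈ -78.68°, λ = atan2(p_y, p_x) ≈ 65.76°.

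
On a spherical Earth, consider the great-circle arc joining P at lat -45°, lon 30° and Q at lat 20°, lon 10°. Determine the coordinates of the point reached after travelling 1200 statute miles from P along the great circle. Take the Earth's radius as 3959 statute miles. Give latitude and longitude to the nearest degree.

Write both endpoints as unit vectors p₁, p₂ with components (cos φ cos λ, cos φ sin λ, sin φ).
The central angle between the endpoints is δ = arccos(p₁·p₂) ≈ 1.178 rad (67.5°). The total great-circle distance is δ·R ≈ 1.178 × 3959 ≈ 4665 mi, so the target fraction is f = 1200/4665 ≈ 0.257.
Interpolate at f ≈ 0.257 with slerp weights a = sin((1−f)δ)/sin δ ≈ 0.831, b = sin(fδ)/sin δ ≈ 0.323.
p = a·p₁ + b·p₂ ≈ (0.808, 0.346, -0.477); φ = arcsin(p_z) ≈ -28.49°, λ = atan2(p_y, p_x) ≈ 23.22°.

≈ lat -28°, lon 23°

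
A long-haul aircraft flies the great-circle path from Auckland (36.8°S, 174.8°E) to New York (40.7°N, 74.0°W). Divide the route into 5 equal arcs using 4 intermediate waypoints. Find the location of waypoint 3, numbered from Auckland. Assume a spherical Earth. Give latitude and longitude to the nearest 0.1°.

Convert each endpoint to a unit vector on the sphere (x = cos φ cos λ, y = cos φ sin λ, z = sin φ).
The central angle between the endpoints is δ = arccos(p₁·p₂) ≈ 2.227 rad (127.6°).
Interpolate at f = 3/5 with slerp weights a = sin((1−f)δ)/sin δ ≈ 0.981, b = sin(fδ)/sin δ ≈ 1.228.
p = a·p₁ + b·p₂ ≈ (-0.526, -0.823, 0.213); φ = arcsin(p_z) ≈ 12.28°, λ = atan2(p_y, p_x) ≈ -122.58°.

≈ 12.3°N, 122.6°W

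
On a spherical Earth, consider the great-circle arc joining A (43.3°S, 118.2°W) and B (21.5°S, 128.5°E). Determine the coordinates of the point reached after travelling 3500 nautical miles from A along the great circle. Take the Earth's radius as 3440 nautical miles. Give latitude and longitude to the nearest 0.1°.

The haversine formula gives a central angle δ ≈ 1.587 rad (90.9°) between the endpoints. The total great-circle distance is δ·R ≈ 1.587 × 3440 ≈ 5460 nmi, so the target fraction is f = 3500/5460 ≈ 0.641.
Interpolate at f ≈ 0.641 with slerp weights a = sin((1−f)δ)/sin δ ≈ 0.540, b = sin(fδ)/sin δ ≈ 0.851.
p = a·p₁ + b·p₂ ≈ (-0.678, 0.273, -0.682); φ = arcsin(p_z) ≈ -42.99°, λ = atan2(p_y, p_x) ≈ 158.04°.

≈ (43.0°S, 158.0°E)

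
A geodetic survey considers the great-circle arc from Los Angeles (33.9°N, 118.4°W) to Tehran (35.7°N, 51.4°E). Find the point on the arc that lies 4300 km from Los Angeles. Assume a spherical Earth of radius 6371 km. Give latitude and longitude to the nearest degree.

Convert each endpoint to a unit vector on the sphere (x = cos φ cos λ, y = cos φ sin λ, z = sin φ).
The central angle between the endpoints is δ = arccos(p₁·p₂) ≈ 1.916 rad (109.8°). The total great-circle distance is δ·R ≈ 1.916 × 6371 ≈ 12204 km, so the target fraction is f = 4300/12204 ≈ 0.352.
Interpolate at f ≈ 0.352 with slerp weights a = sin((1−f)δ)/sin δ ≈ 1.005, b = sin(fδ)/sin δ ≈ 0.664.
p = a·p₁ + b·p₂ ≈ (-0.060, -0.312, 0.948); φ = arcsin(p_z) ≈ 71.44°, λ = atan2(p_y, p_x) ≈ -100.94°.

≈ (71°N, 101°W)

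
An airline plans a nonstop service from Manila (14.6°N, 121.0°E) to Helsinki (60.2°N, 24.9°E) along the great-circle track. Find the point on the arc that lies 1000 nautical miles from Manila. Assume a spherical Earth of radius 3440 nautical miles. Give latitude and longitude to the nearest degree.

≈ 29°N, 112°E

Write both endpoints as unit vectors p₁, p₂ with components (cos φ cos λ, cos φ sin λ, sin φ).
The central angle between the endpoints is δ = arccos(p₁·p₂) ≈ 1.402 rad (80.3°). The total great-circle distance is δ·R ≈ 1.402 × 3440 ≈ 4824 nmi, so the target fraction is f = 1000/4824 ≈ 0.207.
Interpolate at f ≈ 0.207 with slerp weights a = sin((1−f)δ)/sin δ ≈ 0.909, b = sin(fδ)/sin δ ≈ 0.291.
p = a·p₁ + b·p₂ ≈ (-0.322, 0.815, 0.481); φ = arcsin(p_z) ≈ 28.78°, λ = atan2(p_y, p_x) ≈ 111.57°.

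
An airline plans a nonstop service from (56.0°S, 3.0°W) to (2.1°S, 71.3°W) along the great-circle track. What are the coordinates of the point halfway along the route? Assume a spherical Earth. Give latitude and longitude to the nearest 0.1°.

Write both endpoints as unit vectors p₁, p₂ with components (cos φ cos λ, cos φ sin λ, sin φ).
The central angle between the endpoints is δ = arccos(p₁·p₂) ≈ 1.332 rad (76.3°).
Interpolate at f = 1/2 with slerp weights a = sin((1−f)δ)/sin δ ≈ 0.636, b = sin(fδ)/sin δ ≈ 0.636.
p = a·p₁ + b·p₂ ≈ (0.559, -0.620, -0.550); φ = arcsin(p_z) ≈ -33.39°, λ = atan2(p_y, p_x) ≈ -47.99°.

≈ (33.4°S, 48.0°W)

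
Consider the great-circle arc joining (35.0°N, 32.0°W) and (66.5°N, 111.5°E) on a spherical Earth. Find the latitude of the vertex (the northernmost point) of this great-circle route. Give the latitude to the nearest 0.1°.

The great circle lies in the plane with unit normal n̂ = (p₁ × p₂)/|p₁ × p₂|.
Here n̂_z ≈ +0.201; the vertex latitude is φ_max = arccos|n̂_z| ≈ 78.4°.
Check via Clairaut: cos φ_max = |cos φ₁| · sin C = cos(35.0°)·sin(14.2°) ≈ 0.201, again giving ≈ 78.4°.

≈ 78.4°N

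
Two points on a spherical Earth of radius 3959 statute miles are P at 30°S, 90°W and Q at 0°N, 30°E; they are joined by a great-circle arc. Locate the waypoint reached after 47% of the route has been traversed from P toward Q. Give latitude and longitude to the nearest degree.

≈ 29°S, 27°W

Convert each endpoint to a unit vector on the sphere (x = cos φ cos λ, y = cos φ sin λ, z = sin φ).
The central angle between the endpoints is δ = arccos(p₁·p₂) ≈ 2.019 rad (115.7°).
Interpolate at f = 0.47 with slerp weights a = sin((1−f)δ)/sin δ ≈ 0.973, b = sin(fδ)/sin δ ≈ 0.902.
p = a·p₁ + b·p₂ ≈ (0.781, -0.392, -0.487); φ = arcsin(p_z) ≈ -29.11°, λ = atan2(p_y, p_x) ≈ -26.65°.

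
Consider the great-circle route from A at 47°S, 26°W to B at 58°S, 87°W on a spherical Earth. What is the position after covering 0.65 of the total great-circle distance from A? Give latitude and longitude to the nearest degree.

Convert each endpoint to a unit vector on the sphere (x = cos φ cos λ, y = cos φ sin λ, z = sin φ).
The central angle between the endpoints is δ = arccos(p₁·p₂) ≈ 0.651 rad (37.3°).
Interpolate at f = 0.65 with slerp weights a = sin((1−f)δ)/sin δ ≈ 0.373, b = sin(fδ)/sin δ ≈ 0.678.
p = a·p₁ + b·p₂ ≈ (0.247, -0.470, -0.847); φ = arcsin(p_z) ≈ -57.92°, λ = atan2(p_y, p_x) ≈ -62.25°.

≈ 58°S, 62°W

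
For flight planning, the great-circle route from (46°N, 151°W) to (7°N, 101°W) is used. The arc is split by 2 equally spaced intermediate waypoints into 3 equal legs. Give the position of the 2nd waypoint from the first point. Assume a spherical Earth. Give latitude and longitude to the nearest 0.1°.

Convert each endpoint to a unit vector on the sphere (x = cos φ cos λ, y = cos φ sin λ, z = sin φ).
The central angle between the endpoints is δ = arccos(p₁·p₂) ≈ 1.011 rad (57.9°).
Interpolate at f = 2/3 with slerp weights a = sin((1−f)δ)/sin δ ≈ 0.390, b = sin(fδ)/sin δ ≈ 0.737.
p = a·p₁ + b·p₂ ≈ (-0.377, -0.849, 0.370); φ = arcsin(p_z) ≈ 21.75°, λ = atan2(p_y, p_x) ≈ -113.92°.

≈ (21.7°N, 113.9°W)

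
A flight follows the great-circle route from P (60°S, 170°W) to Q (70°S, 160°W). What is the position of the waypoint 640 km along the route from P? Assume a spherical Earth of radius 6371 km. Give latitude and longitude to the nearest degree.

Write both endpoints as unit vectors p₁, p₂ with components (cos φ cos λ, cos φ sin λ, sin φ).
The central angle between the endpoints is δ = arccos(p₁·p₂) ≈ 0.189 rad (10.8°). The total great-circle distance is δ·R ≈ 0.189 × 6371 ≈ 1204 km, so the target fraction is f = 640/1204 ≈ 0.532.
Interpolate at f ≈ 0.532 with slerp weights a = sin((1−f)δ)/sin δ ≈ 0.470, b = sin(fδ)/sin δ ≈ 0.534.
p = a·p₁ + b·p₂ ≈ (-0.403, -0.103, -0.909); φ = arcsin(p_z) ≈ -65.40°, λ = atan2(p_y, p_x) ≈ -165.63°.

≈ (65°S, 166°W)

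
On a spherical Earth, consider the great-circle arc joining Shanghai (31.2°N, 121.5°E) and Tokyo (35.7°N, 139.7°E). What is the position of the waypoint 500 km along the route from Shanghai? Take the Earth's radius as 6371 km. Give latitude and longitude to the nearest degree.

≈ (33°N, 126°E)

Write both endpoints as unit vectors p₁, p₂ with components (cos φ cos λ, cos φ sin λ, sin φ).
The central angle between the endpoints is δ = arccos(p₁·p₂) ≈ 0.276 rad (15.8°). The total great-circle distance is δ·R ≈ 0.276 × 6371 ≈ 1758 km, so the target fraction is f = 500/1758 ≈ 0.284.
Interpolate at f ≈ 0.284 with slerp weights a = sin((1−f)δ)/sin δ ≈ 0.720, b = sin(fδ)/sin δ ≈ 0.288.
p = a·p₁ + b·p₂ ≈ (-0.500, 0.676, 0.541); φ = arcsin(p_z) ≈ 32.75°, λ = atan2(p_y, p_x) ≈ 126.48°.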